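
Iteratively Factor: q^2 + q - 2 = (q - 1)*(q + 2)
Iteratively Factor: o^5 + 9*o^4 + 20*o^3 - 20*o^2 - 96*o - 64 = (o + 4)*(o^4 + 5*o^3 - 20*o - 16) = (o + 2)*(o + 4)*(o^3 + 3*o^2 - 6*o - 8) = (o + 2)*(o + 4)^2*(o^2 - o - 2) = (o + 1)*(o + 2)*(o + 4)^2*(o - 2)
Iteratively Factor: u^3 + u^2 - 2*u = (u - 1)*(u^2 + 2*u) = (u - 1)*(u + 2)*(u)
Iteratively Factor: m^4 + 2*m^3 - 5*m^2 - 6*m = (m)*(m^3 + 2*m^2 - 5*m - 6) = m*(m + 3)*(m^2 - m - 2) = m*(m + 1)*(m + 3)*(m - 2)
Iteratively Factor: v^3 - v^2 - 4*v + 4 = (v - 1)*(v^2 - 4) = (v - 1)*(v + 2)*(v - 2)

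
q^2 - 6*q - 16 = (q - 8)*(q + 2)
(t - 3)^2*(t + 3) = t^3 - 3*t^2 - 9*t + 27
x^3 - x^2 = x^2*(x - 1)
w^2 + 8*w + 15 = (w + 3)*(w + 5)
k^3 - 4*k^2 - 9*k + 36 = (k - 4)*(k - 3)*(k + 3)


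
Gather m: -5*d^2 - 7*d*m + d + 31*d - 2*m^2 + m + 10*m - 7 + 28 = -5*d^2 + 32*d - 2*m^2 + m*(11 - 7*d) + 21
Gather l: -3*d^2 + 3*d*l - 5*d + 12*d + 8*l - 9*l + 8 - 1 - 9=-3*d^2 + 7*d + l*(3*d - 1) - 2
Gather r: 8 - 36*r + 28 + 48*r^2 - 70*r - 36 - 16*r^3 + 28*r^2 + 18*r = -16*r^3 + 76*r^2 - 88*r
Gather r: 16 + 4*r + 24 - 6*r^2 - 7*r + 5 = -6*r^2 - 3*r + 45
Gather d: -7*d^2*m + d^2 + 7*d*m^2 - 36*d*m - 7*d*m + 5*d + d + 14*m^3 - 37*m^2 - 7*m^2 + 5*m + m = d^2*(1 - 7*m) + d*(7*m^2 - 43*m + 6) + 14*m^3 - 44*m^2 + 6*m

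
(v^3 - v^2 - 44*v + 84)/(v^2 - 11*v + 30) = (v^2 + 5*v - 14)/(v - 5)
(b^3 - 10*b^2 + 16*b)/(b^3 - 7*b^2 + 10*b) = (b - 8)/(b - 5)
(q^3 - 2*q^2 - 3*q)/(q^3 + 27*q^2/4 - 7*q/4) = 4*(q^2 - 2*q - 3)/(4*q^2 + 27*q - 7)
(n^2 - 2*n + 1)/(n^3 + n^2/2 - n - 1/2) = 2*(n - 1)/(2*n^2 + 3*n + 1)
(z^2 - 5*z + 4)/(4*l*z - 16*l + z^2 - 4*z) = (z - 1)/(4*l + z)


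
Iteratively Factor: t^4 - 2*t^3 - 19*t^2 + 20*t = (t)*(t^3 - 2*t^2 - 19*t + 20) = t*(t + 4)*(t^2 - 6*t + 5) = t*(t - 5)*(t + 4)*(t - 1)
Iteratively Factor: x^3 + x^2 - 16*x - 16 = (x - 4)*(x^2 + 5*x + 4) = (x - 4)*(x + 4)*(x + 1)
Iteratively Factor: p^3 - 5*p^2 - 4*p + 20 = (p + 2)*(p^2 - 7*p + 10) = (p - 2)*(p + 2)*(p - 5)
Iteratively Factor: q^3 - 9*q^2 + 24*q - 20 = (q - 2)*(q^2 - 7*q + 10) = (q - 5)*(q - 2)*(q - 2)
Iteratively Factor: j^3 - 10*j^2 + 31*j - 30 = (j - 2)*(j^2 - 8*j + 15) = (j - 5)*(j - 2)*(j - 3)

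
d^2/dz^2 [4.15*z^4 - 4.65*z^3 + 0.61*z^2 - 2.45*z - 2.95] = 49.8*z^2 - 27.9*z + 1.22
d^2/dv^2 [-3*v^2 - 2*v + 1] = -6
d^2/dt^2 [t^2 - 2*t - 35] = 2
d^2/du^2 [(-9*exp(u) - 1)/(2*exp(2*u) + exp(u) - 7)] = 2*(-18*exp(4*u) + exp(3*u) - 381*exp(2*u) - 60*exp(u) - 224)*exp(u)/(8*exp(6*u) + 12*exp(5*u) - 78*exp(4*u) - 83*exp(3*u) + 273*exp(2*u) + 147*exp(u) - 343)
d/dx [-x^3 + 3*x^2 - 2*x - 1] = -3*x^2 + 6*x - 2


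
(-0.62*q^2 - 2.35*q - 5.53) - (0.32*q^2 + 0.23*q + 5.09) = -0.94*q^2 - 2.58*q - 10.62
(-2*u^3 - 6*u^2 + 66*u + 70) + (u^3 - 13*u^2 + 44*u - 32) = -u^3 - 19*u^2 + 110*u + 38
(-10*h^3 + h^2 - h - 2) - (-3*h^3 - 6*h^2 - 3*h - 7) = -7*h^3 + 7*h^2 + 2*h + 5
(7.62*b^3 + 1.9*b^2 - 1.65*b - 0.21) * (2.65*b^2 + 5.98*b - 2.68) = 20.193*b^5 + 50.6026*b^4 - 13.4321*b^3 - 15.5155*b^2 + 3.1662*b + 0.5628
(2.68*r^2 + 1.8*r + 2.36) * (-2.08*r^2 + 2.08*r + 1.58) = -5.5744*r^4 + 1.8304*r^3 + 3.0696*r^2 + 7.7528*r + 3.7288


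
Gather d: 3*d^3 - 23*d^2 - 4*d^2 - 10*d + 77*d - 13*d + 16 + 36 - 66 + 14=3*d^3 - 27*d^2 + 54*d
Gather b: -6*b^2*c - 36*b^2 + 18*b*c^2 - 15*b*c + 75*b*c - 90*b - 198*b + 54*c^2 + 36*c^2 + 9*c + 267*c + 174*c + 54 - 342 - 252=b^2*(-6*c - 36) + b*(18*c^2 + 60*c - 288) + 90*c^2 + 450*c - 540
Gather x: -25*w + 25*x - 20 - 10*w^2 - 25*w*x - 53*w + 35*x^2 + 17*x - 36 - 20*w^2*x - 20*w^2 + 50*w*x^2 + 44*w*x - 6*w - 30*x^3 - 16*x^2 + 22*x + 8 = -30*w^2 - 84*w - 30*x^3 + x^2*(50*w + 19) + x*(-20*w^2 + 19*w + 64) - 48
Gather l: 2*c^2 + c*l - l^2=2*c^2 + c*l - l^2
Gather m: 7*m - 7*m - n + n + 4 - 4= 0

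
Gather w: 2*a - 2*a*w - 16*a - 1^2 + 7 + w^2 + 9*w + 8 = -14*a + w^2 + w*(9 - 2*a) + 14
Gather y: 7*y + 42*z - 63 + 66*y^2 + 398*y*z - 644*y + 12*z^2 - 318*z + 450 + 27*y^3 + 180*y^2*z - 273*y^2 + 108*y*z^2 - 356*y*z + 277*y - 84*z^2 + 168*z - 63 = 27*y^3 + y^2*(180*z - 207) + y*(108*z^2 + 42*z - 360) - 72*z^2 - 108*z + 324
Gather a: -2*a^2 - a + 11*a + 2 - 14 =-2*a^2 + 10*a - 12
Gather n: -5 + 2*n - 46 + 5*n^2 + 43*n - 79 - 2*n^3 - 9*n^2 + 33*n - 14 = -2*n^3 - 4*n^2 + 78*n - 144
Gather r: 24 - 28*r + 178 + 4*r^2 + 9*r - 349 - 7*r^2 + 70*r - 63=-3*r^2 + 51*r - 210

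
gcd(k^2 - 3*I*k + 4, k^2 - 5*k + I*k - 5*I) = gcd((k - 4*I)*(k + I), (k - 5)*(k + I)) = k + I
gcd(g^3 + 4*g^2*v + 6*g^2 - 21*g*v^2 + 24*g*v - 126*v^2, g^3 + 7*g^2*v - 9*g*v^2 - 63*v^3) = -g^2 - 4*g*v + 21*v^2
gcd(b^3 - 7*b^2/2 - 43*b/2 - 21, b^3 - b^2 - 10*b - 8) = b + 2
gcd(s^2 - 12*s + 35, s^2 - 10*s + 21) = s - 7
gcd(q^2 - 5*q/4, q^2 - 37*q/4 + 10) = q - 5/4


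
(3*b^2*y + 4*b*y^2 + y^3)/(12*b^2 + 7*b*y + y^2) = y*(b + y)/(4*b + y)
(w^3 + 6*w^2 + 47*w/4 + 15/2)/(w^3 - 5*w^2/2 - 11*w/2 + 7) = (4*w^2 + 16*w + 15)/(2*(2*w^2 - 9*w + 7))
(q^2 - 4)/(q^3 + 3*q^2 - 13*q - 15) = (q^2 - 4)/(q^3 + 3*q^2 - 13*q - 15)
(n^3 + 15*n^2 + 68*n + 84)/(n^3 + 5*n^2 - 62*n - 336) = (n + 2)/(n - 8)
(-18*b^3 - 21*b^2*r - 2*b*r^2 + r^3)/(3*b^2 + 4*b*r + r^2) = -6*b + r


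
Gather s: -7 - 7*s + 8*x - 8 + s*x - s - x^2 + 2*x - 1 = s*(x - 8) - x^2 + 10*x - 16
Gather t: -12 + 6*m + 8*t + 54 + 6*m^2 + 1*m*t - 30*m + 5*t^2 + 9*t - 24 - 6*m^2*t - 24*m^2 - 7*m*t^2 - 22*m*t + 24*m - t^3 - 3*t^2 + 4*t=-18*m^2 - t^3 + t^2*(2 - 7*m) + t*(-6*m^2 - 21*m + 21) + 18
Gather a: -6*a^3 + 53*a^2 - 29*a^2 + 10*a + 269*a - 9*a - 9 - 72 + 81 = -6*a^3 + 24*a^2 + 270*a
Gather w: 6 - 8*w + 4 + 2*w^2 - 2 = 2*w^2 - 8*w + 8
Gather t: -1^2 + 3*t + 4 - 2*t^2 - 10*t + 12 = -2*t^2 - 7*t + 15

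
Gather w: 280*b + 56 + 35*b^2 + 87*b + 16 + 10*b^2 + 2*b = 45*b^2 + 369*b + 72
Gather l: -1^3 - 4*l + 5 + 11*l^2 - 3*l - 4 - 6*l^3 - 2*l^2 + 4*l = -6*l^3 + 9*l^2 - 3*l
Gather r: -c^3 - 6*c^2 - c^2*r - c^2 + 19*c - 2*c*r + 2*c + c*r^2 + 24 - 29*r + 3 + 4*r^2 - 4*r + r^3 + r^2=-c^3 - 7*c^2 + 21*c + r^3 + r^2*(c + 5) + r*(-c^2 - 2*c - 33) + 27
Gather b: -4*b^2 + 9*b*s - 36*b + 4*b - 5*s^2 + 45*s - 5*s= -4*b^2 + b*(9*s - 32) - 5*s^2 + 40*s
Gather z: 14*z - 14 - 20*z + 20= 6 - 6*z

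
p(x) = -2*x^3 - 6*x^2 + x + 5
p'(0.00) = 1.00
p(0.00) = 5.00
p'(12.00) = -1007.00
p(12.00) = -4303.00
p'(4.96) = -206.13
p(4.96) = -381.70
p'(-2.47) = -5.97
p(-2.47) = -3.94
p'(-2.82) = -12.87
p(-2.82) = -0.68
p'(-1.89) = 2.25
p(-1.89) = -4.82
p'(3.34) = -106.01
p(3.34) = -133.11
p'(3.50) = -114.50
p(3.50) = -150.75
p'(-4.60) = -70.76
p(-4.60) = 68.11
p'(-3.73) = -37.72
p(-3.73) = 21.58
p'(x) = -6*x^2 - 12*x + 1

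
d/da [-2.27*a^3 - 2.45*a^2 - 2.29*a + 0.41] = -6.81*a^2 - 4.9*a - 2.29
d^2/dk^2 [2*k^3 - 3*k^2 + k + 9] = 12*k - 6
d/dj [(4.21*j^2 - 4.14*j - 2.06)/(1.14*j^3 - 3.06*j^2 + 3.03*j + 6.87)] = (-4.7994*j^4 + 9.4392*j^3 + 7.1331*j^2 + 45.2382*j - 22.2)/(1.2996*j^6 - 6.9768*j^5 + 16.272*j^4 - 2.88*j^3 - 32.8635*j^2 + 41.6322*j + 47.1969)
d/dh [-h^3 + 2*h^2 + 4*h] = -3*h^2 + 4*h + 4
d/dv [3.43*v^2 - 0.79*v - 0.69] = 6.86*v - 0.79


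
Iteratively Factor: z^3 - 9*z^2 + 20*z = (z - 4)*(z^2 - 5*z) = (z - 5)*(z - 4)*(z)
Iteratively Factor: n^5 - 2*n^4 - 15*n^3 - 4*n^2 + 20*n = (n + 2)*(n^4 - 4*n^3 - 7*n^2 + 10*n) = (n - 1)*(n + 2)*(n^3 - 3*n^2 - 10*n) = n*(n - 1)*(n + 2)*(n^2 - 3*n - 10) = n*(n - 1)*(n + 2)^2*(n - 5)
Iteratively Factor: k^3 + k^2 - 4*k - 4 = (k + 1)*(k^2 - 4) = (k + 1)*(k + 2)*(k - 2)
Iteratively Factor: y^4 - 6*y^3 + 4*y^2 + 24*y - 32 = (y + 2)*(y^3 - 8*y^2 + 20*y - 16) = (y - 2)*(y + 2)*(y^2 - 6*y + 8) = (y - 2)^2*(y + 2)*(y - 4)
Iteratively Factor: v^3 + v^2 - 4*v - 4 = (v - 2)*(v^2 + 3*v + 2) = (v - 2)*(v + 1)*(v + 2)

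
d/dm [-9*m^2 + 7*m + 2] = 7 - 18*m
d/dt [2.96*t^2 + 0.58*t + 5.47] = 5.92*t + 0.58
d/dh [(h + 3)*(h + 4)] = 2*h + 7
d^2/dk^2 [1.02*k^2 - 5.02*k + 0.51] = 2.04000000000000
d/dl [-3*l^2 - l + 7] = -6*l - 1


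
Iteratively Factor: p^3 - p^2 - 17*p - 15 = (p + 3)*(p^2 - 4*p - 5) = (p - 5)*(p + 3)*(p + 1)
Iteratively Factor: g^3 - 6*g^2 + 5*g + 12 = (g + 1)*(g^2 - 7*g + 12) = (g - 3)*(g + 1)*(g - 4)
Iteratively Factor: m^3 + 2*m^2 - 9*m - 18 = (m + 2)*(m^2 - 9) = (m + 2)*(m + 3)*(m - 3)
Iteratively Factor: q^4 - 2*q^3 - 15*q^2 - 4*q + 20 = (q - 5)*(q^3 + 3*q^2 - 4) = (q - 5)*(q - 1)*(q^2 + 4*q + 4) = (q - 5)*(q - 1)*(q + 2)*(q + 2)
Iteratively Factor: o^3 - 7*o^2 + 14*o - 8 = (o - 2)*(o^2 - 5*o + 4) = (o - 2)*(o - 1)*(o - 4)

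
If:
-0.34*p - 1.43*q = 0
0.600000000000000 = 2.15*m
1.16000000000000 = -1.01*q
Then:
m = 0.28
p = 4.83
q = -1.15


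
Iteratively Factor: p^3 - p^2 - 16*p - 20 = (p + 2)*(p^2 - 3*p - 10) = (p - 5)*(p + 2)*(p + 2)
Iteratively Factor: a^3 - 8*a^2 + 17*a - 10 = (a - 5)*(a^2 - 3*a + 2) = (a - 5)*(a - 1)*(a - 2)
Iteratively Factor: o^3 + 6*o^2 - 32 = (o - 2)*(o^2 + 8*o + 16) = (o - 2)*(o + 4)*(o + 4)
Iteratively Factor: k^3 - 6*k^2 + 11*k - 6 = (k - 1)*(k^2 - 5*k + 6) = (k - 3)*(k - 1)*(k - 2)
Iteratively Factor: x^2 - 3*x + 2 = (x - 1)*(x - 2)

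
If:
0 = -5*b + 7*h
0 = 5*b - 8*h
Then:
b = 0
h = 0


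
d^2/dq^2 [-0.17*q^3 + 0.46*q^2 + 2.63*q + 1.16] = 0.92 - 1.02*q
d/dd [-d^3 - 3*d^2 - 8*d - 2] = -3*d^2 - 6*d - 8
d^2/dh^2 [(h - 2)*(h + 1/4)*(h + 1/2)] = 6*h - 5/2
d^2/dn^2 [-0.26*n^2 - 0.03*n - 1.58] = -0.520000000000000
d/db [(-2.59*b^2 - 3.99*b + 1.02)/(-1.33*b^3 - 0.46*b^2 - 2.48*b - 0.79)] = (-3.4447*b^4 - 10.6134*b^3 + 8.6576*b^2 + 5.0306*b + 5.6817)/(1.7689*b^6 + 1.2236*b^5 + 6.8084*b^4 + 4.383*b^3 + 6.8772*b^2 + 3.9184*b + 0.6241)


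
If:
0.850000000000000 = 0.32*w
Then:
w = 2.66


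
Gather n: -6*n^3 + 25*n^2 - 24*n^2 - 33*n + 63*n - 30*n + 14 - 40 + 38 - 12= -6*n^3 + n^2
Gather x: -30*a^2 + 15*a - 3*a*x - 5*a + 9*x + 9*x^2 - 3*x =-30*a^2 + 10*a + 9*x^2 + x*(6 - 3*a)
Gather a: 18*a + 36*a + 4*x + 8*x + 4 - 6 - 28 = 54*a + 12*x - 30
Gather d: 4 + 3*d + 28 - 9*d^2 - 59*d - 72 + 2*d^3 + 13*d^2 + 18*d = 2*d^3 + 4*d^2 - 38*d - 40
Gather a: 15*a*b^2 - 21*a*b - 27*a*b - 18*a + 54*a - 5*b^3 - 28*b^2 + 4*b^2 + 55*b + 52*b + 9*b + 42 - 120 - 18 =a*(15*b^2 - 48*b + 36) - 5*b^3 - 24*b^2 + 116*b - 96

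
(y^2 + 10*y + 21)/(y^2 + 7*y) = (y + 3)/y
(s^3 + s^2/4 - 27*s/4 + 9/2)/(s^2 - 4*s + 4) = (4*s^2 + 9*s - 9)/(4*(s - 2))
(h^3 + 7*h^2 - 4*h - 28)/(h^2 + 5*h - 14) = h + 2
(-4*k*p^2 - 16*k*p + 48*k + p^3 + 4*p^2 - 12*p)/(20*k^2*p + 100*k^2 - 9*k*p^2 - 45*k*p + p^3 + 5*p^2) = (p^2 + 4*p - 12)/(-5*k*p - 25*k + p^2 + 5*p)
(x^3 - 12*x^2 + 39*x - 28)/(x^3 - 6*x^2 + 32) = (x^2 - 8*x + 7)/(x^2 - 2*x - 8)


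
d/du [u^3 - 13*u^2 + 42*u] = 3*u^2 - 26*u + 42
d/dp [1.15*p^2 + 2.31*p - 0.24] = 2.3*p + 2.31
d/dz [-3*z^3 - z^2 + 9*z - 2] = -9*z^2 - 2*z + 9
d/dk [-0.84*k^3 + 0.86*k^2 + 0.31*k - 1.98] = -2.52*k^2 + 1.72*k + 0.31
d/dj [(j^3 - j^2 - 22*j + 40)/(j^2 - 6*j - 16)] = (j^4 - 12*j^3 - 20*j^2 - 48*j + 592)/(j^4 - 12*j^3 + 4*j^2 + 192*j + 256)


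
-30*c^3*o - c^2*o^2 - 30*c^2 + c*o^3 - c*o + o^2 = (-6*c + o)*(5*c + o)*(c*o + 1)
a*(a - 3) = a^2 - 3*a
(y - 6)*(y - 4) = y^2 - 10*y + 24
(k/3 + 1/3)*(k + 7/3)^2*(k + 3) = k^4/3 + 26*k^3/9 + 244*k^2/27 + 322*k/27 + 49/9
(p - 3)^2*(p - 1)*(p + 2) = p^4 - 5*p^3 + p^2 + 21*p - 18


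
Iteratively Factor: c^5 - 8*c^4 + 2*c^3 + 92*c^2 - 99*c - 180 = (c - 3)*(c^4 - 5*c^3 - 13*c^2 + 53*c + 60) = (c - 3)*(c + 1)*(c^3 - 6*c^2 - 7*c + 60) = (c - 4)*(c - 3)*(c + 1)*(c^2 - 2*c - 15) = (c - 5)*(c - 4)*(c - 3)*(c + 1)*(c + 3)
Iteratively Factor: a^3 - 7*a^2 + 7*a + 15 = (a - 3)*(a^2 - 4*a - 5) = (a - 3)*(a + 1)*(a - 5)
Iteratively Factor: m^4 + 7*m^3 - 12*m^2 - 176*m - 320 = (m + 4)*(m^3 + 3*m^2 - 24*m - 80) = (m + 4)^2*(m^2 - m - 20) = (m - 5)*(m + 4)^2*(m + 4)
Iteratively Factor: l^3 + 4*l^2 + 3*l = (l + 3)*(l^2 + l) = (l + 1)*(l + 3)*(l)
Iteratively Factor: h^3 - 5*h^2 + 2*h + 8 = (h - 4)*(h^2 - h - 2) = (h - 4)*(h + 1)*(h - 2)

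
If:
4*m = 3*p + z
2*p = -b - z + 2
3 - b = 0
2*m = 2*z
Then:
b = 3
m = -1/3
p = -1/3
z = -1/3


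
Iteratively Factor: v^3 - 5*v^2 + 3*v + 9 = (v + 1)*(v^2 - 6*v + 9) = (v - 3)*(v + 1)*(v - 3)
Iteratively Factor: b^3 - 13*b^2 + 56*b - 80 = (b - 5)*(b^2 - 8*b + 16) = (b - 5)*(b - 4)*(b - 4)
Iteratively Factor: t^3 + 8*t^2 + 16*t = (t + 4)*(t^2 + 4*t) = t*(t + 4)*(t + 4)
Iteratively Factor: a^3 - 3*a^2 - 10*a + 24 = (a - 4)*(a^2 + a - 6) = (a - 4)*(a - 2)*(a + 3)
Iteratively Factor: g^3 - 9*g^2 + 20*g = (g - 5)*(g^2 - 4*g) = (g - 5)*(g - 4)*(g)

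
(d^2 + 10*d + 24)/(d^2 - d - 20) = (d + 6)/(d - 5)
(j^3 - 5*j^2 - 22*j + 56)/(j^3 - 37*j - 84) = (j - 2)/(j + 3)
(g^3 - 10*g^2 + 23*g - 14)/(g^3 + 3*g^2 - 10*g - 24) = (g^3 - 10*g^2 + 23*g - 14)/(g^3 + 3*g^2 - 10*g - 24)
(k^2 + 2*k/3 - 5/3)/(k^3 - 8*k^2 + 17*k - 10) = (k + 5/3)/(k^2 - 7*k + 10)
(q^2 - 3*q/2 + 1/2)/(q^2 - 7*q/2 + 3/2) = (q - 1)/(q - 3)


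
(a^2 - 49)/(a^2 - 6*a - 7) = (a + 7)/(a + 1)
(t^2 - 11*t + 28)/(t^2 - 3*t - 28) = (t - 4)/(t + 4)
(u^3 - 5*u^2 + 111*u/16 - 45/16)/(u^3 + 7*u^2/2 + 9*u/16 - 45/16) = (4*u^2 - 17*u + 15)/(4*u^2 + 17*u + 15)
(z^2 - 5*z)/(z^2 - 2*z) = (z - 5)/(z - 2)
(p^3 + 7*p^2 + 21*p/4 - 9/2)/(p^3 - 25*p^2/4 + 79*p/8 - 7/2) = 2*(2*p^2 + 15*p + 18)/(4*p^2 - 23*p + 28)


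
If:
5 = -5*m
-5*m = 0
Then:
No Solution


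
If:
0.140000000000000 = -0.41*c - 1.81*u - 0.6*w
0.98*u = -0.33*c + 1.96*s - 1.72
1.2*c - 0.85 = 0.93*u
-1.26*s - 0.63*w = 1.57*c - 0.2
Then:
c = 6.67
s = 5.85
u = 7.70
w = -28.01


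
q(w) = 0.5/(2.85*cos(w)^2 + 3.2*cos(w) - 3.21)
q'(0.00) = 0.00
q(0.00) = 0.18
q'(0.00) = 0.00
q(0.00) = 0.18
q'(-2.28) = 0.01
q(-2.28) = -0.12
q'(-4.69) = 0.14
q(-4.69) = -0.15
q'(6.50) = 0.14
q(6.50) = 0.19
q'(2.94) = -0.02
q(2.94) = -0.14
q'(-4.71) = 0.15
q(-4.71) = -0.16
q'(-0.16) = -0.09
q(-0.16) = 0.18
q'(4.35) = -0.03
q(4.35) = -0.13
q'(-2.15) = -0.00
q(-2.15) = -0.12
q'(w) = 0.5*(5.7*sin(w)*cos(w) + 3.2*sin(w))/(2.85*cos(w)^2 + 3.2*cos(w) - 3.21)^2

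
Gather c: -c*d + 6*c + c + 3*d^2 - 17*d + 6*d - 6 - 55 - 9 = c*(7 - d) + 3*d^2 - 11*d - 70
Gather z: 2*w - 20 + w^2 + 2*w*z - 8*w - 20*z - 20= w^2 - 6*w + z*(2*w - 20) - 40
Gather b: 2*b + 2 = 2*b + 2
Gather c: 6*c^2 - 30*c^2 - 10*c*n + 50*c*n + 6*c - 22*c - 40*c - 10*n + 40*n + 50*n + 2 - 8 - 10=-24*c^2 + c*(40*n - 56) + 80*n - 16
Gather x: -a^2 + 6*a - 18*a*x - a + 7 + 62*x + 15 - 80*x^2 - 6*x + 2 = -a^2 + 5*a - 80*x^2 + x*(56 - 18*a) + 24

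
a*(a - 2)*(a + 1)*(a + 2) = a^4 + a^3 - 4*a^2 - 4*a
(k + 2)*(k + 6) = k^2 + 8*k + 12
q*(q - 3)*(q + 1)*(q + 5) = q^4 + 3*q^3 - 13*q^2 - 15*q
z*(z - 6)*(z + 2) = z^3 - 4*z^2 - 12*z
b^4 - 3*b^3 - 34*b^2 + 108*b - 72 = (b - 6)*(b - 2)*(b - 1)*(b + 6)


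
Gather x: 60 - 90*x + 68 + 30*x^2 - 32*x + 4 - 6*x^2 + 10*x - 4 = 24*x^2 - 112*x + 128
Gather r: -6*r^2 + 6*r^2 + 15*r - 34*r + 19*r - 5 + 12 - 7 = 0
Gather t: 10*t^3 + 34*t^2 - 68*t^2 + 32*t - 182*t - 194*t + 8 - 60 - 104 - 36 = 10*t^3 - 34*t^2 - 344*t - 192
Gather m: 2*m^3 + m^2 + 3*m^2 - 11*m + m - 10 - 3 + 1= 2*m^3 + 4*m^2 - 10*m - 12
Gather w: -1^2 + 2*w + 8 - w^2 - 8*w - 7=-w^2 - 6*w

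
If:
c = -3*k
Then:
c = -3*k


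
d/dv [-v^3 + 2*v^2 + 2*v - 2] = -3*v^2 + 4*v + 2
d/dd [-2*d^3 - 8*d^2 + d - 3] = -6*d^2 - 16*d + 1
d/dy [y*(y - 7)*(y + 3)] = 3*y^2 - 8*y - 21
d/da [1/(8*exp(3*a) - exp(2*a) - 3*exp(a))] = (-24*exp(2*a) + 2*exp(a) + 3)*exp(-a)/(-8*exp(2*a) + exp(a) + 3)^2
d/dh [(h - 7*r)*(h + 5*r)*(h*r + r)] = r*(3*h^2 - 4*h*r + 2*h - 35*r^2 - 2*r)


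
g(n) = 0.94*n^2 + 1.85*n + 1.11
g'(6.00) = 13.13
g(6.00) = 46.05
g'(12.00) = 24.41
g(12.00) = 158.67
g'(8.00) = 16.89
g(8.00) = 76.07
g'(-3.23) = -4.22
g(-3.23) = 4.94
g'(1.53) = 4.73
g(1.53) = 6.14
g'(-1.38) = -0.74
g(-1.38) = 0.35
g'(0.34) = 2.49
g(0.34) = 1.85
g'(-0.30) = 1.29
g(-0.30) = 0.64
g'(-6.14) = -9.69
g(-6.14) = 25.19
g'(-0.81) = 0.33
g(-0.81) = 0.23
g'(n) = 1.88*n + 1.85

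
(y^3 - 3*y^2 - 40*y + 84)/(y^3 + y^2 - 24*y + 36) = (y - 7)/(y - 3)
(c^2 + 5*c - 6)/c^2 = 1 + 5/c - 6/c^2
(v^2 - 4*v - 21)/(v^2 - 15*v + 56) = (v + 3)/(v - 8)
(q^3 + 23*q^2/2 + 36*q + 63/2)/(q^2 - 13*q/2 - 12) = (q^2 + 10*q + 21)/(q - 8)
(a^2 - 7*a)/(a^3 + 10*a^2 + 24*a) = (a - 7)/(a^2 + 10*a + 24)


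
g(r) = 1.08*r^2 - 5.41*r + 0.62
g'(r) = 2.16*r - 5.41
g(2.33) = -6.12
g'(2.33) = -0.38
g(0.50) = -1.82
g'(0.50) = -4.33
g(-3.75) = 36.10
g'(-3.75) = -13.51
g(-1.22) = 8.83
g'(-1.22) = -8.05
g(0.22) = -0.52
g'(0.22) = -4.93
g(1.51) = -5.09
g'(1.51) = -2.15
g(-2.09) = 16.64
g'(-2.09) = -9.92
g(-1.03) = 7.34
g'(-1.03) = -7.63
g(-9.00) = 136.79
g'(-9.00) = -24.85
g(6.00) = 7.04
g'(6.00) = 7.55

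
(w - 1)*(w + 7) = w^2 + 6*w - 7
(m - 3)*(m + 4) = m^2 + m - 12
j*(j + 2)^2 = j^3 + 4*j^2 + 4*j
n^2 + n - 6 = (n - 2)*(n + 3)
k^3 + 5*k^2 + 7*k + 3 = (k + 1)^2*(k + 3)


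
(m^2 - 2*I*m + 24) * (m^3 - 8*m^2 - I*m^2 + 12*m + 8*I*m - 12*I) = m^5 - 8*m^4 - 3*I*m^4 + 34*m^3 + 24*I*m^3 - 176*m^2 - 60*I*m^2 + 264*m + 192*I*m - 288*I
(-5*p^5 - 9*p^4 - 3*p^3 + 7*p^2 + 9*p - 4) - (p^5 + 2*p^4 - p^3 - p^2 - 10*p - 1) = -6*p^5 - 11*p^4 - 2*p^3 + 8*p^2 + 19*p - 3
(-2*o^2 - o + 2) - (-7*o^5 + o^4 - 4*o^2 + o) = 7*o^5 - o^4 + 2*o^2 - 2*o + 2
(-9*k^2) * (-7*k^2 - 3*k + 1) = 63*k^4 + 27*k^3 - 9*k^2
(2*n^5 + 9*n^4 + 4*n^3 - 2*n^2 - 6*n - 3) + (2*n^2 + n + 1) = 2*n^5 + 9*n^4 + 4*n^3 - 5*n - 2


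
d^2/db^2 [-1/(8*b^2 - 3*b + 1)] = 2*(64*b^2 - 24*b - (16*b - 3)^2 + 8)/(8*b^2 - 3*b + 1)^3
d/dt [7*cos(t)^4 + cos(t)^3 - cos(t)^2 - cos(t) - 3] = (-28*cos(t)^3 - 3*cos(t)^2 + 2*cos(t) + 1)*sin(t)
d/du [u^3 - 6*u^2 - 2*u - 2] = 3*u^2 - 12*u - 2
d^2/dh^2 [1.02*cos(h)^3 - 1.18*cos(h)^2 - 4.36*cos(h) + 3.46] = -9.18*cos(h)^3 + 4.72*cos(h)^2 + 10.48*cos(h) - 2.36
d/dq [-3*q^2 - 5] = -6*q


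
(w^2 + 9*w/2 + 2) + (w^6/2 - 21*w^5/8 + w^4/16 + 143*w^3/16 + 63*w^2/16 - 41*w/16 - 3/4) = w^6/2 - 21*w^5/8 + w^4/16 + 143*w^3/16 + 79*w^2/16 + 31*w/16 + 5/4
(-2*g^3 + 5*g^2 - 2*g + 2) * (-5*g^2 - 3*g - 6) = 10*g^5 - 19*g^4 + 7*g^3 - 34*g^2 + 6*g - 12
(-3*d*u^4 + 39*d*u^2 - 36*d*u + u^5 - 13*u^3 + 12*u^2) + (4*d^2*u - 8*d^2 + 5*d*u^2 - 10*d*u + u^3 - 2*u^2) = 4*d^2*u - 8*d^2 - 3*d*u^4 + 44*d*u^2 - 46*d*u + u^5 - 12*u^3 + 10*u^2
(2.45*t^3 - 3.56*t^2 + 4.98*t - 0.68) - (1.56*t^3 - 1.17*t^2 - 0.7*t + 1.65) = 0.89*t^3 - 2.39*t^2 + 5.68*t - 2.33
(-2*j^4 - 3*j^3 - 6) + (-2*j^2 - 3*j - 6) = -2*j^4 - 3*j^3 - 2*j^2 - 3*j - 12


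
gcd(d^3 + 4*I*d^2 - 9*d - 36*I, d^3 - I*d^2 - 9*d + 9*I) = d^2 - 9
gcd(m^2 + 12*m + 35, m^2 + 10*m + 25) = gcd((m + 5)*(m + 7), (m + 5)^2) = m + 5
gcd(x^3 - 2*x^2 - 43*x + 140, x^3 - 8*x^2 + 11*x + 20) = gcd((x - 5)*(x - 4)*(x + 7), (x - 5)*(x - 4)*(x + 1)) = x^2 - 9*x + 20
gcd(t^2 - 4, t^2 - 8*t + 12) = t - 2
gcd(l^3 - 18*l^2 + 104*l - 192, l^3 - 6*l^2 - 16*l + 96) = l^2 - 10*l + 24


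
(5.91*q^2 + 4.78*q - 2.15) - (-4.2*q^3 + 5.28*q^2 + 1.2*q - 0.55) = 4.2*q^3 + 0.63*q^2 + 3.58*q - 1.6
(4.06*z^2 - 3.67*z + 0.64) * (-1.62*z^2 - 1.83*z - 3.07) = -6.5772*z^4 - 1.4844*z^3 - 6.7849*z^2 + 10.0957*z - 1.9648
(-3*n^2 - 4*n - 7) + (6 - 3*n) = -3*n^2 - 7*n - 1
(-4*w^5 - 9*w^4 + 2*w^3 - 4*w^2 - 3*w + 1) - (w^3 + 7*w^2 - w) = -4*w^5 - 9*w^4 + w^3 - 11*w^2 - 2*w + 1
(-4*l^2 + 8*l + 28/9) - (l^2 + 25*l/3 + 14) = -5*l^2 - l/3 - 98/9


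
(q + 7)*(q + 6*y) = q^2 + 6*q*y + 7*q + 42*y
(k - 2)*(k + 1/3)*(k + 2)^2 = k^4 + 7*k^3/3 - 10*k^2/3 - 28*k/3 - 8/3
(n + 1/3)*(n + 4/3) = n^2 + 5*n/3 + 4/9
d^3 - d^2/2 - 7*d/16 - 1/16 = (d - 1)*(d + 1/4)^2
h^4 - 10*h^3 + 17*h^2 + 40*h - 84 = (h - 7)*(h - 3)*(h - 2)*(h + 2)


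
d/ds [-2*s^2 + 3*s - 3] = 3 - 4*s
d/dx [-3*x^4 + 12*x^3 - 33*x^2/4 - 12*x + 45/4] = -12*x^3 + 36*x^2 - 33*x/2 - 12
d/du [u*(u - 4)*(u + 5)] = 3*u^2 + 2*u - 20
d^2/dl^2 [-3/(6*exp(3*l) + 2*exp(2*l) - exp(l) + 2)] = 3*(-2*(18*exp(2*l) + 4*exp(l) - 1)^2*exp(l) + (54*exp(2*l) + 8*exp(l) - 1)*(6*exp(3*l) + 2*exp(2*l) - exp(l) + 2))*exp(l)/(6*exp(3*l) + 2*exp(2*l) - exp(l) + 2)^3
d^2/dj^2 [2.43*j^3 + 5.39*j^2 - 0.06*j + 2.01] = 14.58*j + 10.78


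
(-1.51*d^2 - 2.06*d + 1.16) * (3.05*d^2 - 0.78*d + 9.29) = -4.6055*d^4 - 5.1052*d^3 - 8.8831*d^2 - 20.0422*d + 10.7764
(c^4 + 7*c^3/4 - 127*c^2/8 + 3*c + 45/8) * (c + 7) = c^5 + 35*c^4/4 - 29*c^3/8 - 865*c^2/8 + 213*c/8 + 315/8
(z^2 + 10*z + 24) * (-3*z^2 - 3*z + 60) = -3*z^4 - 33*z^3 - 42*z^2 + 528*z + 1440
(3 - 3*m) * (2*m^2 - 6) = -6*m^3 + 6*m^2 + 18*m - 18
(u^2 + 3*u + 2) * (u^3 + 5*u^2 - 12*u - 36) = u^5 + 8*u^4 + 5*u^3 - 62*u^2 - 132*u - 72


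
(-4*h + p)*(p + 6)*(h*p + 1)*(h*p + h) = -4*h^3*p^3 - 28*h^3*p^2 - 24*h^3*p + h^2*p^4 + 7*h^2*p^3 + 2*h^2*p^2 - 28*h^2*p - 24*h^2 + h*p^3 + 7*h*p^2 + 6*h*p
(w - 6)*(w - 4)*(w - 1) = w^3 - 11*w^2 + 34*w - 24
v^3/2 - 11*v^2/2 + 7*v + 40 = (v/2 + 1)*(v - 8)*(v - 5)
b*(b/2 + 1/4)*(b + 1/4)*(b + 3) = b^4/2 + 15*b^3/8 + 19*b^2/16 + 3*b/16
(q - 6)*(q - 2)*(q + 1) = q^3 - 7*q^2 + 4*q + 12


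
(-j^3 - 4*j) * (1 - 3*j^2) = 3*j^5 + 11*j^3 - 4*j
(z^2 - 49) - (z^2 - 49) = 0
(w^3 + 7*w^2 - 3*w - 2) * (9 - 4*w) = -4*w^4 - 19*w^3 + 75*w^2 - 19*w - 18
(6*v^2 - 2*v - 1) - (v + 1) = 6*v^2 - 3*v - 2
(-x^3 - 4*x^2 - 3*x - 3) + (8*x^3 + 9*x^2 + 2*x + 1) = 7*x^3 + 5*x^2 - x - 2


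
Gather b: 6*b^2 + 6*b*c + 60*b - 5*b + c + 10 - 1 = 6*b^2 + b*(6*c + 55) + c + 9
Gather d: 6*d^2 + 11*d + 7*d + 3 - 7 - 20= 6*d^2 + 18*d - 24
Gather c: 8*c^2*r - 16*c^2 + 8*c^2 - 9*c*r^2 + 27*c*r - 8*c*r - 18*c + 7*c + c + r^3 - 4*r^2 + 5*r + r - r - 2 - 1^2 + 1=c^2*(8*r - 8) + c*(-9*r^2 + 19*r - 10) + r^3 - 4*r^2 + 5*r - 2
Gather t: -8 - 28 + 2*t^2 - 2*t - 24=2*t^2 - 2*t - 60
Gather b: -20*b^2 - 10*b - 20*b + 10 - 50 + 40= -20*b^2 - 30*b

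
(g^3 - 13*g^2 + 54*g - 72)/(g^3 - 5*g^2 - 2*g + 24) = (g - 6)/(g + 2)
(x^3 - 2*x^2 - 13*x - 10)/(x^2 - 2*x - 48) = (-x^3 + 2*x^2 + 13*x + 10)/(-x^2 + 2*x + 48)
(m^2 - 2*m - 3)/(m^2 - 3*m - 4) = (m - 3)/(m - 4)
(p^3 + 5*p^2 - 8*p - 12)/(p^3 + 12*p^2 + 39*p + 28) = (p^2 + 4*p - 12)/(p^2 + 11*p + 28)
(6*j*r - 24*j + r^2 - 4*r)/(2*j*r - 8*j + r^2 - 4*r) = (6*j + r)/(2*j + r)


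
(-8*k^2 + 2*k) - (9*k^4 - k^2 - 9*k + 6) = -9*k^4 - 7*k^2 + 11*k - 6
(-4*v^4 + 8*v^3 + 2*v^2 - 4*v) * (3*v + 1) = -12*v^5 + 20*v^4 + 14*v^3 - 10*v^2 - 4*v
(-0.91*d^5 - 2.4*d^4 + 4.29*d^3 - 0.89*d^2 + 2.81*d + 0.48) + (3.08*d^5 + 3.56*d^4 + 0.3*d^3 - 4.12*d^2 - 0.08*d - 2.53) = 2.17*d^5 + 1.16*d^4 + 4.59*d^3 - 5.01*d^2 + 2.73*d - 2.05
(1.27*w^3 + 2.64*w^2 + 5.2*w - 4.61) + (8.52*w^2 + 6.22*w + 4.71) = 1.27*w^3 + 11.16*w^2 + 11.42*w + 0.0999999999999996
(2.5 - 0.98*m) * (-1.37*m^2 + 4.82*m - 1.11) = 1.3426*m^3 - 8.1486*m^2 + 13.1378*m - 2.775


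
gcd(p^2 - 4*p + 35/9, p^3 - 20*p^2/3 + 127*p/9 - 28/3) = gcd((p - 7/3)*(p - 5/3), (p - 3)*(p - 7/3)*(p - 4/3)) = p - 7/3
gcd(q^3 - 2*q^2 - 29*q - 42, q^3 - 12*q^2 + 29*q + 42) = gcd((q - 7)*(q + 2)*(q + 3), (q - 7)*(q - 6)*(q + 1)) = q - 7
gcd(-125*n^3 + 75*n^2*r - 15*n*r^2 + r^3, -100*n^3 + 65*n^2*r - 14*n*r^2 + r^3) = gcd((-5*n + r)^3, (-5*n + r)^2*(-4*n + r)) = 25*n^2 - 10*n*r + r^2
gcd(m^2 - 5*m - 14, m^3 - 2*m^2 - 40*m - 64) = m + 2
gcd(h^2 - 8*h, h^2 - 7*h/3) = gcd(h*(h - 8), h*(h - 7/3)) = h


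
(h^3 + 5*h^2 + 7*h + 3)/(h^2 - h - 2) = (h^2 + 4*h + 3)/(h - 2)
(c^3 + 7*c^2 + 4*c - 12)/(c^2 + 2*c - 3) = (c^2 + 8*c + 12)/(c + 3)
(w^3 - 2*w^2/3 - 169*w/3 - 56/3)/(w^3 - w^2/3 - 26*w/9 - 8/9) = 3*(w^2 - w - 56)/(3*w^2 - 2*w - 8)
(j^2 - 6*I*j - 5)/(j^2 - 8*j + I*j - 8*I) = (j^2 - 6*I*j - 5)/(j^2 + j*(-8 + I) - 8*I)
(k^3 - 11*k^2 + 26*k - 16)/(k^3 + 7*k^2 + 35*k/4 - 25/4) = 4*(k^3 - 11*k^2 + 26*k - 16)/(4*k^3 + 28*k^2 + 35*k - 25)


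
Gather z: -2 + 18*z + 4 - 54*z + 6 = 8 - 36*z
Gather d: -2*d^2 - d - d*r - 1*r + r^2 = -2*d^2 + d*(-r - 1) + r^2 - r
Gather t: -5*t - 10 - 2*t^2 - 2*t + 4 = -2*t^2 - 7*t - 6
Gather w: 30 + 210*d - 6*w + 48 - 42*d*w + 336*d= 546*d + w*(-42*d - 6) + 78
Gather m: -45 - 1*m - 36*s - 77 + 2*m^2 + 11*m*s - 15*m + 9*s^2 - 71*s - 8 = 2*m^2 + m*(11*s - 16) + 9*s^2 - 107*s - 130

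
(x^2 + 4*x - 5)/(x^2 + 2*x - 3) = (x + 5)/(x + 3)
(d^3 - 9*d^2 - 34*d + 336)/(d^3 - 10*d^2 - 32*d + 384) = (d - 7)/(d - 8)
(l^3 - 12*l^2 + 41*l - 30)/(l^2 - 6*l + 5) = l - 6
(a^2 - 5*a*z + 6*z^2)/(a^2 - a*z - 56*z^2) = (-a^2 + 5*a*z - 6*z^2)/(-a^2 + a*z + 56*z^2)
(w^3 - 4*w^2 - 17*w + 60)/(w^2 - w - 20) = w - 3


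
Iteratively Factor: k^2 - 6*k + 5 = (k - 1)*(k - 5)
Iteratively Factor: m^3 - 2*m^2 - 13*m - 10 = (m + 1)*(m^2 - 3*m - 10) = (m - 5)*(m + 1)*(m + 2)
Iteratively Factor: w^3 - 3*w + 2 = (w - 1)*(w^2 + w - 2) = (w - 1)^2*(w + 2)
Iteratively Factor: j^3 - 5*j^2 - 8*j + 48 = (j - 4)*(j^2 - j - 12) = (j - 4)*(j + 3)*(j - 4)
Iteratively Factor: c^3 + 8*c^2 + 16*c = (c + 4)*(c^2 + 4*c) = c*(c + 4)*(c + 4)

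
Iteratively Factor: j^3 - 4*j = (j)*(j^2 - 4) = j*(j - 2)*(j + 2)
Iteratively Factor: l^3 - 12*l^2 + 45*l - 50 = (l - 5)*(l^2 - 7*l + 10) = (l - 5)^2*(l - 2)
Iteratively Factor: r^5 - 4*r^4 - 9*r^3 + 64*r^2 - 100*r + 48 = (r - 2)*(r^4 - 2*r^3 - 13*r^2 + 38*r - 24) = (r - 2)*(r + 4)*(r^3 - 6*r^2 + 11*r - 6) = (r - 3)*(r - 2)*(r + 4)*(r^2 - 3*r + 2) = (r - 3)*(r - 2)^2*(r + 4)*(r - 1)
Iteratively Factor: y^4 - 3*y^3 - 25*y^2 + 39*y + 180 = (y + 3)*(y^3 - 6*y^2 - 7*y + 60) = (y + 3)^2*(y^2 - 9*y + 20) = (y - 5)*(y + 3)^2*(y - 4)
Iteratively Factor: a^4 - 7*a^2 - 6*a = (a - 3)*(a^3 + 3*a^2 + 2*a) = (a - 3)*(a + 2)*(a^2 + a) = a*(a - 3)*(a + 2)*(a + 1)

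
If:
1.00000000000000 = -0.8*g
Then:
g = -1.25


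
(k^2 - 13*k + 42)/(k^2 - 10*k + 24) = (k - 7)/(k - 4)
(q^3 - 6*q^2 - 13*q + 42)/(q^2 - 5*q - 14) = (q^2 + q - 6)/(q + 2)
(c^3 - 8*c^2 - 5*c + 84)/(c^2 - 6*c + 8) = (c^2 - 4*c - 21)/(c - 2)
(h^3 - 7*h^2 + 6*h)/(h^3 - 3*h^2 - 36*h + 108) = h*(h - 1)/(h^2 + 3*h - 18)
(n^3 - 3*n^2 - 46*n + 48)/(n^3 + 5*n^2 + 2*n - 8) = (n^2 - 2*n - 48)/(n^2 + 6*n + 8)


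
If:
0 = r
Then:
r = 0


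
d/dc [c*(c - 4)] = 2*c - 4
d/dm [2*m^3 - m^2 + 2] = 2*m*(3*m - 1)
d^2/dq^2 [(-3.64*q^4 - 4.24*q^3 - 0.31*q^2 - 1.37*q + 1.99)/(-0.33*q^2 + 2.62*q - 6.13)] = (0.792792*q^6 - 18.882864*q^5 + 194.098632*q^4 - 893.478986*q^3 + 1227.714468*q^2 + 949.651422*q + 48.034552)/(0.035937*q^6 - 0.855954*q^5 + 8.798427*q^4 - 49.784716*q^3 + 163.437447*q^2 - 295.354434*q + 230.346397)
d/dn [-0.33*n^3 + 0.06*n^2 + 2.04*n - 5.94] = -0.99*n^2 + 0.12*n + 2.04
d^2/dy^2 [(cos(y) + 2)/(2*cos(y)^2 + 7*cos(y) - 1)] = (-36*sin(y)^4*cos(y) - 18*sin(y)^4 + 109*sin(y)^2 + 101*cos(y) - 30*cos(3*y) + 2*cos(5*y) + 127)/(-2*sin(y)^2 + 7*cos(y) + 1)^3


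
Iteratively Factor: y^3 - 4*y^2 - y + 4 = (y - 4)*(y^2 - 1) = (y - 4)*(y - 1)*(y + 1)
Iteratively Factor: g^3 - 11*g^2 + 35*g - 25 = (g - 5)*(g^2 - 6*g + 5) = (g - 5)^2*(g - 1)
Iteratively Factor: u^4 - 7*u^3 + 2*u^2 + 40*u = (u - 4)*(u^3 - 3*u^2 - 10*u) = (u - 4)*(u + 2)*(u^2 - 5*u) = u*(u - 4)*(u + 2)*(u - 5)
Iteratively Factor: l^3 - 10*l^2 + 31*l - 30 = (l - 3)*(l^2 - 7*l + 10) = (l - 5)*(l - 3)*(l - 2)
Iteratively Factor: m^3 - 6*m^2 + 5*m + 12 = (m - 4)*(m^2 - 2*m - 3) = (m - 4)*(m - 3)*(m + 1)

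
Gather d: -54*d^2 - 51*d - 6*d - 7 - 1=-54*d^2 - 57*d - 8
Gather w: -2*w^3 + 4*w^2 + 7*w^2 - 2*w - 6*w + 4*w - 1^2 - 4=-2*w^3 + 11*w^2 - 4*w - 5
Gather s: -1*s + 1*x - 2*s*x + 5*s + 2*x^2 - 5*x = s*(4 - 2*x) + 2*x^2 - 4*x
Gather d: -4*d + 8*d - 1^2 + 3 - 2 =4*d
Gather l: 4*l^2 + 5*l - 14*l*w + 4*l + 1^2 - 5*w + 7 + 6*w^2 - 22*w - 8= 4*l^2 + l*(9 - 14*w) + 6*w^2 - 27*w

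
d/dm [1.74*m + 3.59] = 1.74000000000000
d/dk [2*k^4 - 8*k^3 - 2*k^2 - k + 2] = 8*k^3 - 24*k^2 - 4*k - 1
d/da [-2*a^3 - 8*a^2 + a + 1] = -6*a^2 - 16*a + 1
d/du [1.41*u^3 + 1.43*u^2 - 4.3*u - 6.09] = 4.23*u^2 + 2.86*u - 4.3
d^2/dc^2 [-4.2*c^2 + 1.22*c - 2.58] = -8.40000000000000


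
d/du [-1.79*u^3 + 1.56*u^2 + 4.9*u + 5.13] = -5.37*u^2 + 3.12*u + 4.9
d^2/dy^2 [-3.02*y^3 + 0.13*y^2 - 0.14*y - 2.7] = 0.26 - 18.12*y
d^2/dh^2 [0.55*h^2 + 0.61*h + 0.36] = 1.10000000000000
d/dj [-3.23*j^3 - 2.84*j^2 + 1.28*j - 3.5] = -9.69*j^2 - 5.68*j + 1.28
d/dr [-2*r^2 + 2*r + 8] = 2 - 4*r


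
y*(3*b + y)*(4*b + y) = 12*b^2*y + 7*b*y^2 + y^3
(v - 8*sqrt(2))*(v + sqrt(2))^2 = v^3 - 6*sqrt(2)*v^2 - 30*v - 16*sqrt(2)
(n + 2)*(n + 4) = n^2 + 6*n + 8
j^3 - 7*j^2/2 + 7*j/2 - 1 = (j - 2)*(j - 1)*(j - 1/2)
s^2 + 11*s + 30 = (s + 5)*(s + 6)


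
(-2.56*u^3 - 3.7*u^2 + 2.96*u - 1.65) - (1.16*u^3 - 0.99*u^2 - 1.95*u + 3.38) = -3.72*u^3 - 2.71*u^2 + 4.91*u - 5.03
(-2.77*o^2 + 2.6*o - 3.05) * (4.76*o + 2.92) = -13.1852*o^3 + 4.2876*o^2 - 6.926*o - 8.906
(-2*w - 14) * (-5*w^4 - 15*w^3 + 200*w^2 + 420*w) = 10*w^5 + 100*w^4 - 190*w^3 - 3640*w^2 - 5880*w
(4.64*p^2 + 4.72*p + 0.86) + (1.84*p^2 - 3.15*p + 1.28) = 6.48*p^2 + 1.57*p + 2.14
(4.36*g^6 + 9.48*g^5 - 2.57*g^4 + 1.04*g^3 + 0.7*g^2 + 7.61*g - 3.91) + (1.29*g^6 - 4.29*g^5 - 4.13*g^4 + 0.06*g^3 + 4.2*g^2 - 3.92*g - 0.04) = 5.65*g^6 + 5.19*g^5 - 6.7*g^4 + 1.1*g^3 + 4.9*g^2 + 3.69*g - 3.95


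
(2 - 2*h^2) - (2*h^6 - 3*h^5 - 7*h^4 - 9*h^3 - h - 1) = -2*h^6 + 3*h^5 + 7*h^4 + 9*h^3 - 2*h^2 + h + 3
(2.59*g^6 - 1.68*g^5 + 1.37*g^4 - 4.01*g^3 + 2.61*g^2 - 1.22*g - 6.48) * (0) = 0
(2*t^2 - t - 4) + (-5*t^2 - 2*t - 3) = -3*t^2 - 3*t - 7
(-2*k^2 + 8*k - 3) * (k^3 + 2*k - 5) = -2*k^5 + 8*k^4 - 7*k^3 + 26*k^2 - 46*k + 15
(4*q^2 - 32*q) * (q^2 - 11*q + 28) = 4*q^4 - 76*q^3 + 464*q^2 - 896*q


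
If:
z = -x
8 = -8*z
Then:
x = 1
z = -1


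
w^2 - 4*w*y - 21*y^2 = (w - 7*y)*(w + 3*y)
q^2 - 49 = (q - 7)*(q + 7)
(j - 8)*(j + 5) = j^2 - 3*j - 40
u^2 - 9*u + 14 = (u - 7)*(u - 2)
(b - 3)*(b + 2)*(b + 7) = b^3 + 6*b^2 - 13*b - 42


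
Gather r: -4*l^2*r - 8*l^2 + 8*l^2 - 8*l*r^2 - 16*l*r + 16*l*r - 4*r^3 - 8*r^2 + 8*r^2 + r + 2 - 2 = -8*l*r^2 - 4*r^3 + r*(1 - 4*l^2)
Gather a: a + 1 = a + 1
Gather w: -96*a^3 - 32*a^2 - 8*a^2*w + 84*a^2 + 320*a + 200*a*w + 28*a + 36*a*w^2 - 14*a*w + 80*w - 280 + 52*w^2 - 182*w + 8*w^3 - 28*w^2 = -96*a^3 + 52*a^2 + 348*a + 8*w^3 + w^2*(36*a + 24) + w*(-8*a^2 + 186*a - 102) - 280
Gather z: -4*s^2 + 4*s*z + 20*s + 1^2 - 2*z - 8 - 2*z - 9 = -4*s^2 + 20*s + z*(4*s - 4) - 16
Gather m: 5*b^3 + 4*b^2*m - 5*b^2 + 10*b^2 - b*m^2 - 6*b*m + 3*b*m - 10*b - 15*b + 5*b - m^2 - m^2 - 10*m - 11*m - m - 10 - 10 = 5*b^3 + 5*b^2 - 20*b + m^2*(-b - 2) + m*(4*b^2 - 3*b - 22) - 20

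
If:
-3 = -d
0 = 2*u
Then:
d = 3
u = 0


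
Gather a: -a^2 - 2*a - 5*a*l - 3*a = -a^2 + a*(-5*l - 5)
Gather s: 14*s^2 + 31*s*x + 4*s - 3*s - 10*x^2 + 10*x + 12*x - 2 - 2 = 14*s^2 + s*(31*x + 1) - 10*x^2 + 22*x - 4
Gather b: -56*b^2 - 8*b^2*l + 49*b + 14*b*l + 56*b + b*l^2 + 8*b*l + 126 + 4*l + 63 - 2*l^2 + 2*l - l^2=b^2*(-8*l - 56) + b*(l^2 + 22*l + 105) - 3*l^2 + 6*l + 189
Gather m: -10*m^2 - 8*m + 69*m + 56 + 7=-10*m^2 + 61*m + 63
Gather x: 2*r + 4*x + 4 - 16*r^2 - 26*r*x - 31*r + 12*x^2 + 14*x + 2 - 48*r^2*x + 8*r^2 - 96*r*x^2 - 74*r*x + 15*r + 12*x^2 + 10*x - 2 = -8*r^2 - 14*r + x^2*(24 - 96*r) + x*(-48*r^2 - 100*r + 28) + 4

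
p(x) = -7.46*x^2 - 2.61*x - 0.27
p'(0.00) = -2.61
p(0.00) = -0.27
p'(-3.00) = 42.15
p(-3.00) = -59.58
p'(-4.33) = 61.99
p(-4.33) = -128.84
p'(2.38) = -38.12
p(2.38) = -48.74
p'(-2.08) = 28.42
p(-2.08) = -27.12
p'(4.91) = -75.87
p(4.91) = -192.93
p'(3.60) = -56.32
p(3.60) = -106.35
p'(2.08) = -33.64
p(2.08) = -37.97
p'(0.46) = -9.47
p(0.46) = -3.05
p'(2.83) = -44.83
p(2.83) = -67.40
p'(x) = -14.92*x - 2.61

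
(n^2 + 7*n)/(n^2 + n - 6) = n*(n + 7)/(n^2 + n - 6)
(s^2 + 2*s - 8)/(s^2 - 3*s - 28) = (s - 2)/(s - 7)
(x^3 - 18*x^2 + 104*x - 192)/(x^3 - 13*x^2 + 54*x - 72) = (x - 8)/(x - 3)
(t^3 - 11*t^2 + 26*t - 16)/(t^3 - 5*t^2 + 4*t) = (t^2 - 10*t + 16)/(t*(t - 4))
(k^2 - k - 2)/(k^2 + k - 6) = (k + 1)/(k + 3)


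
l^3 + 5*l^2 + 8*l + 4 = (l + 1)*(l + 2)^2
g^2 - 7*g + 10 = (g - 5)*(g - 2)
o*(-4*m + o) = -4*m*o + o^2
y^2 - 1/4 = (y - 1/2)*(y + 1/2)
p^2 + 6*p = p*(p + 6)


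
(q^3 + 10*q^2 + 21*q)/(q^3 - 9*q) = (q + 7)/(q - 3)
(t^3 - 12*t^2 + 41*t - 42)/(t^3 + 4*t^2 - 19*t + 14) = (t^2 - 10*t + 21)/(t^2 + 6*t - 7)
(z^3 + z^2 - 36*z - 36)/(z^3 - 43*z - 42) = (z - 6)/(z - 7)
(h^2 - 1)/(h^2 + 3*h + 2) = (h - 1)/(h + 2)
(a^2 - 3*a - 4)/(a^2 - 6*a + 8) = (a + 1)/(a - 2)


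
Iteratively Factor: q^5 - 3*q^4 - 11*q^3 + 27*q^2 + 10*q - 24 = (q + 1)*(q^4 - 4*q^3 - 7*q^2 + 34*q - 24) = (q - 1)*(q + 1)*(q^3 - 3*q^2 - 10*q + 24) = (q - 1)*(q + 1)*(q + 3)*(q^2 - 6*q + 8) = (q - 2)*(q - 1)*(q + 1)*(q + 3)*(q - 4)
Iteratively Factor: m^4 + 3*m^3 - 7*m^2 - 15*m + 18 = (m + 3)*(m^3 - 7*m + 6) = (m - 2)*(m + 3)*(m^2 + 2*m - 3) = (m - 2)*(m - 1)*(m + 3)*(m + 3)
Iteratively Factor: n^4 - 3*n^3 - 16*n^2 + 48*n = (n)*(n^3 - 3*n^2 - 16*n + 48) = n*(n + 4)*(n^2 - 7*n + 12) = n*(n - 3)*(n + 4)*(n - 4)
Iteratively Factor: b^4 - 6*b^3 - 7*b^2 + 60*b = (b + 3)*(b^3 - 9*b^2 + 20*b) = b*(b + 3)*(b^2 - 9*b + 20) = b*(b - 4)*(b + 3)*(b - 5)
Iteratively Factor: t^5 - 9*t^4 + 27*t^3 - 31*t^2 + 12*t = (t - 1)*(t^4 - 8*t^3 + 19*t^2 - 12*t) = (t - 3)*(t - 1)*(t^3 - 5*t^2 + 4*t) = (t - 3)*(t - 1)^2*(t^2 - 4*t) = t*(t - 3)*(t - 1)^2*(t - 4)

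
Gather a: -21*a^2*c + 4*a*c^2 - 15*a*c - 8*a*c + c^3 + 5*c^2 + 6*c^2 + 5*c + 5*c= -21*a^2*c + a*(4*c^2 - 23*c) + c^3 + 11*c^2 + 10*c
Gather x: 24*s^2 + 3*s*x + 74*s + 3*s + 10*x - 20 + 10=24*s^2 + 77*s + x*(3*s + 10) - 10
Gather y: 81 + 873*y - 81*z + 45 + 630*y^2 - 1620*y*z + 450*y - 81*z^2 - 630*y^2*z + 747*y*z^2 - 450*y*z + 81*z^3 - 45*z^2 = y^2*(630 - 630*z) + y*(747*z^2 - 2070*z + 1323) + 81*z^3 - 126*z^2 - 81*z + 126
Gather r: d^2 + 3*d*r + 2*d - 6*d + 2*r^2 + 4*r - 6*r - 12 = d^2 - 4*d + 2*r^2 + r*(3*d - 2) - 12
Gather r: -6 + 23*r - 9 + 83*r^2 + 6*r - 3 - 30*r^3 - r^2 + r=-30*r^3 + 82*r^2 + 30*r - 18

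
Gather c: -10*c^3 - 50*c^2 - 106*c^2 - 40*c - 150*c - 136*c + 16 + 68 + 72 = -10*c^3 - 156*c^2 - 326*c + 156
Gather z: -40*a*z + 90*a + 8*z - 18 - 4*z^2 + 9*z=90*a - 4*z^2 + z*(17 - 40*a) - 18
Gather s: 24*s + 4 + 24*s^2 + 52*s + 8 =24*s^2 + 76*s + 12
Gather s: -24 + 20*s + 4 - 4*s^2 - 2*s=-4*s^2 + 18*s - 20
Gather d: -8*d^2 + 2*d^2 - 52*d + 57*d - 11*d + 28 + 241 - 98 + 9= -6*d^2 - 6*d + 180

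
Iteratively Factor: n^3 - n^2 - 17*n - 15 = (n + 1)*(n^2 - 2*n - 15) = (n + 1)*(n + 3)*(n - 5)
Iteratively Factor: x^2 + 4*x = (x + 4)*(x)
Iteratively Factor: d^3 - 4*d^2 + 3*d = (d - 1)*(d^2 - 3*d) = d*(d - 1)*(d - 3)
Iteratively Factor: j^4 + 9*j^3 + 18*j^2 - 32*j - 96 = (j + 3)*(j^3 + 6*j^2 - 32) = (j + 3)*(j + 4)*(j^2 + 2*j - 8) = (j + 3)*(j + 4)^2*(j - 2)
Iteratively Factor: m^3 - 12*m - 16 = (m - 4)*(m^2 + 4*m + 4) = (m - 4)*(m + 2)*(m + 2)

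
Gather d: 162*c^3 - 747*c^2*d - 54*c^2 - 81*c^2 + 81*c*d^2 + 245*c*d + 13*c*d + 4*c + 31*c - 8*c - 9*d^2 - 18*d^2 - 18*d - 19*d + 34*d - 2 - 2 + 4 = 162*c^3 - 135*c^2 + 27*c + d^2*(81*c - 27) + d*(-747*c^2 + 258*c - 3)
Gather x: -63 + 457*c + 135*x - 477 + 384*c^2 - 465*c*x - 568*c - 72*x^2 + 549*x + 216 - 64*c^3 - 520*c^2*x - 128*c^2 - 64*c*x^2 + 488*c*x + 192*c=-64*c^3 + 256*c^2 + 81*c + x^2*(-64*c - 72) + x*(-520*c^2 + 23*c + 684) - 324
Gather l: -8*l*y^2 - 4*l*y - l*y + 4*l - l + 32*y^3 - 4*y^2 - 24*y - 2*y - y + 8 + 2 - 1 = l*(-8*y^2 - 5*y + 3) + 32*y^3 - 4*y^2 - 27*y + 9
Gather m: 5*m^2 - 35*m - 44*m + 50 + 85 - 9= 5*m^2 - 79*m + 126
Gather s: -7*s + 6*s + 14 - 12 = 2 - s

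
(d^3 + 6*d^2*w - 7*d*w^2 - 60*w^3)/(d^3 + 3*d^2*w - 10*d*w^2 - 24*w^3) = (d + 5*w)/(d + 2*w)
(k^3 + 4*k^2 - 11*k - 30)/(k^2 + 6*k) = (k^3 + 4*k^2 - 11*k - 30)/(k*(k + 6))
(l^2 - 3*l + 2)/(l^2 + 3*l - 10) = (l - 1)/(l + 5)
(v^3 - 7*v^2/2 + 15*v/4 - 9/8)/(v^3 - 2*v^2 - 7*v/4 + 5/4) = (4*v^2 - 12*v + 9)/(2*(2*v^2 - 3*v - 5))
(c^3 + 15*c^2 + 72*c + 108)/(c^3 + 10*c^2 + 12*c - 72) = (c + 3)/(c - 2)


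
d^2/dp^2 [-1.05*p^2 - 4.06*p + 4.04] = -2.10000000000000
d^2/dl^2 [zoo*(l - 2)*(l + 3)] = nan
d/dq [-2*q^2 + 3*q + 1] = 3 - 4*q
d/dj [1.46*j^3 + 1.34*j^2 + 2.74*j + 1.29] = 4.38*j^2 + 2.68*j + 2.74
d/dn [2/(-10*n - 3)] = 20/(10*n + 3)^2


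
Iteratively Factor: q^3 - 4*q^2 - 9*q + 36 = (q - 4)*(q^2 - 9) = (q - 4)*(q - 3)*(q + 3)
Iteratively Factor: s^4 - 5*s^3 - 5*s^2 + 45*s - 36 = (s - 3)*(s^3 - 2*s^2 - 11*s + 12) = (s - 4)*(s - 3)*(s^2 + 2*s - 3) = (s - 4)*(s - 3)*(s - 1)*(s + 3)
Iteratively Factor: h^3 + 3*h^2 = (h + 3)*(h^2) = h*(h + 3)*(h)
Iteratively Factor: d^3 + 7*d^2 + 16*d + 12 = (d + 3)*(d^2 + 4*d + 4) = (d + 2)*(d + 3)*(d + 2)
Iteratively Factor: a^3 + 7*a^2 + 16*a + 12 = (a + 2)*(a^2 + 5*a + 6) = (a + 2)*(a + 3)*(a + 2)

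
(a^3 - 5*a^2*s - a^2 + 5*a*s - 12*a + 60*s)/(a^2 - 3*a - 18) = (a^2 - 5*a*s - 4*a + 20*s)/(a - 6)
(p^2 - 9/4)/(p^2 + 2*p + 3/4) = (2*p - 3)/(2*p + 1)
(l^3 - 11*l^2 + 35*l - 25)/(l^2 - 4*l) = (l^3 - 11*l^2 + 35*l - 25)/(l*(l - 4))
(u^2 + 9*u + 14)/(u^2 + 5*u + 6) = (u + 7)/(u + 3)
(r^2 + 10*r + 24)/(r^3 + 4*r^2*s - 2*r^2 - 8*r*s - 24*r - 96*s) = (r + 6)/(r^2 + 4*r*s - 6*r - 24*s)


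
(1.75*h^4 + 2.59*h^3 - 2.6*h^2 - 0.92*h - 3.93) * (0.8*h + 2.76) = 1.4*h^5 + 6.902*h^4 + 5.0684*h^3 - 7.912*h^2 - 5.6832*h - 10.8468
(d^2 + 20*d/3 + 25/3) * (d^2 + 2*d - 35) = d^4 + 26*d^3/3 - 40*d^2/3 - 650*d/3 - 875/3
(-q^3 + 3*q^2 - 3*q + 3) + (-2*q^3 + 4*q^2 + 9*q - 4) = -3*q^3 + 7*q^2 + 6*q - 1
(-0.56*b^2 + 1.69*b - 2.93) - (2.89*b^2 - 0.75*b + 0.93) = -3.45*b^2 + 2.44*b - 3.86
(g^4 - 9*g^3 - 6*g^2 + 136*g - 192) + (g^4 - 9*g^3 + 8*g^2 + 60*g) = 2*g^4 - 18*g^3 + 2*g^2 + 196*g - 192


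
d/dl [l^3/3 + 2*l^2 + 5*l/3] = l^2 + 4*l + 5/3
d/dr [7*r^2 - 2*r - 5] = 14*r - 2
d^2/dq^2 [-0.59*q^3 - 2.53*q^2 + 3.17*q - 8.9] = -3.54*q - 5.06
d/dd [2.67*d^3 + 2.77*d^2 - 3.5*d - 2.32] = 8.01*d^2 + 5.54*d - 3.5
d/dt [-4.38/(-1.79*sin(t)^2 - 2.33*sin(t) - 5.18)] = -(15.6804*sin(t) + 10.2054)*cos(t)/(1.79*sin(t)^2 + 2.33*sin(t) + 5.18)^2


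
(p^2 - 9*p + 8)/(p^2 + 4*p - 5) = (p - 8)/(p + 5)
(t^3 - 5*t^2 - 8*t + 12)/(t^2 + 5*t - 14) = (t^3 - 5*t^2 - 8*t + 12)/(t^2 + 5*t - 14)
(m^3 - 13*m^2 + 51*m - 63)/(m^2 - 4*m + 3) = (m^2 - 10*m + 21)/(m - 1)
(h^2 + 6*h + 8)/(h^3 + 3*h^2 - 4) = (h + 4)/(h^2 + h - 2)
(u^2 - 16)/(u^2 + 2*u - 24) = (u + 4)/(u + 6)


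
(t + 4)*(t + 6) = t^2 + 10*t + 24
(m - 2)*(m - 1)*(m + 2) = m^3 - m^2 - 4*m + 4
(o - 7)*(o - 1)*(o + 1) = o^3 - 7*o^2 - o + 7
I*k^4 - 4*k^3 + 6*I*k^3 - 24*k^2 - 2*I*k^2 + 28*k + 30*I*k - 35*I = (k + 7)*(k - I)*(k + 5*I)*(I*k - I)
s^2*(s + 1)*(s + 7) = s^4 + 8*s^3 + 7*s^2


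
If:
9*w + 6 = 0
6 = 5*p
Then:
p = 6/5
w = -2/3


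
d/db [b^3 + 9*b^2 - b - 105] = 3*b^2 + 18*b - 1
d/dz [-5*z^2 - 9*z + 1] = -10*z - 9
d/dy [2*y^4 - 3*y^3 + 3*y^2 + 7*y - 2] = 8*y^3 - 9*y^2 + 6*y + 7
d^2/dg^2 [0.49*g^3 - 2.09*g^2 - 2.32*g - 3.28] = 2.94*g - 4.18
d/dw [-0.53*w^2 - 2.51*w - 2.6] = -1.06*w - 2.51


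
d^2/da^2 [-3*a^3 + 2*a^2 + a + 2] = 4 - 18*a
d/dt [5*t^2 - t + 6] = 10*t - 1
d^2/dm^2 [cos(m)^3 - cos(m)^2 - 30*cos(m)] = 117*cos(m)/4 + 2*cos(2*m) - 9*cos(3*m)/4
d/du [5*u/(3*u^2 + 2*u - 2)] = 5*(-3*u^2 - 2)/(9*u^4 + 12*u^3 - 8*u^2 - 8*u + 4)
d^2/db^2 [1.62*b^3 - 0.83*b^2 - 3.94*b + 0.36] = 9.72*b - 1.66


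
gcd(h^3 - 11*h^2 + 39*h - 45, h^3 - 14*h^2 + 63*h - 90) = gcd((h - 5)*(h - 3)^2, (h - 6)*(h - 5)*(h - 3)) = h^2 - 8*h + 15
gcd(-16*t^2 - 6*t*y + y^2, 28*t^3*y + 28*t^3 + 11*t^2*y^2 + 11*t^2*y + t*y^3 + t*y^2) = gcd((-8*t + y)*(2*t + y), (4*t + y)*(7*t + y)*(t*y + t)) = 1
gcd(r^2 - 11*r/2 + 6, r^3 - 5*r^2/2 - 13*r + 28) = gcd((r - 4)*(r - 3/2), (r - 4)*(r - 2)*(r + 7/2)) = r - 4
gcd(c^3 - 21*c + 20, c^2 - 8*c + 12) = 1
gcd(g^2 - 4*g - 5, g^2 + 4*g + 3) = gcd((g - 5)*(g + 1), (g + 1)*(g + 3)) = g + 1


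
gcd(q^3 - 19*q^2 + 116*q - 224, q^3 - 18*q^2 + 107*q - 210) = q - 7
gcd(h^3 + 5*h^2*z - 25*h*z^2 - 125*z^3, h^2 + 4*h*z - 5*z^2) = h + 5*z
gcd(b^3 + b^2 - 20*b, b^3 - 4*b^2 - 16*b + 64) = b - 4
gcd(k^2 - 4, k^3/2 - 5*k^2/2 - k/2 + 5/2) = 1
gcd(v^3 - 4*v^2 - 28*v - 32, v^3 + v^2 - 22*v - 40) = v + 2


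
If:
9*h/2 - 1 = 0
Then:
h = 2/9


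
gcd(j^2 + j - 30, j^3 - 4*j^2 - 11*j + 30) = j - 5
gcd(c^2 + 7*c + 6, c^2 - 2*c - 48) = c + 6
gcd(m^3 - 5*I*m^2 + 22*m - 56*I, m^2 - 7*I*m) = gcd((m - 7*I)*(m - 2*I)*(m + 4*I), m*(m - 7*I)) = m - 7*I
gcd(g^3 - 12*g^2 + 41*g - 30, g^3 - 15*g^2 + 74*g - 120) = g^2 - 11*g + 30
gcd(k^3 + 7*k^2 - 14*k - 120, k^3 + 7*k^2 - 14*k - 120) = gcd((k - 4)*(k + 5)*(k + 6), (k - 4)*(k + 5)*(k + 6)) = k^3 + 7*k^2 - 14*k - 120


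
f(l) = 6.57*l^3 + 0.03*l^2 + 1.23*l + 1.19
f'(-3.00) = 178.44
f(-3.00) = -179.62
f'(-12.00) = 2838.75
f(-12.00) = -11362.21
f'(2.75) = 150.45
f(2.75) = 141.43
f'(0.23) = 2.29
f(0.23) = 1.55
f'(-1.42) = 40.89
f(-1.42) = -19.31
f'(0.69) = 10.66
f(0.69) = 4.21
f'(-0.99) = 20.49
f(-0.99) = -6.37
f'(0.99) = 20.61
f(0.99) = 8.81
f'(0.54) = 7.01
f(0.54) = 2.90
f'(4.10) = 332.80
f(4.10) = 459.55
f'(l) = 19.71*l^2 + 0.06*l + 1.23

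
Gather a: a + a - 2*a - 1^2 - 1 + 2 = 0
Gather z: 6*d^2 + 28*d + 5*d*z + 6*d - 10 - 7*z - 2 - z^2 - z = 6*d^2 + 34*d - z^2 + z*(5*d - 8) - 12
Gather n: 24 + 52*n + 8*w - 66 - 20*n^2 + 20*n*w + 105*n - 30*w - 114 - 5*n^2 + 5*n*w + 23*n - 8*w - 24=-25*n^2 + n*(25*w + 180) - 30*w - 180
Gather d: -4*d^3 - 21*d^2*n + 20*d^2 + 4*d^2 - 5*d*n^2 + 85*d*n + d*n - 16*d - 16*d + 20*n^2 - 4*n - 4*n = -4*d^3 + d^2*(24 - 21*n) + d*(-5*n^2 + 86*n - 32) + 20*n^2 - 8*n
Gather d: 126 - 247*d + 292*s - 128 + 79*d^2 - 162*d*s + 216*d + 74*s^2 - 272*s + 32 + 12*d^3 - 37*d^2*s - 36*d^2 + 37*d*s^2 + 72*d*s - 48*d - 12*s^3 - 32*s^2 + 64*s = 12*d^3 + d^2*(43 - 37*s) + d*(37*s^2 - 90*s - 79) - 12*s^3 + 42*s^2 + 84*s + 30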